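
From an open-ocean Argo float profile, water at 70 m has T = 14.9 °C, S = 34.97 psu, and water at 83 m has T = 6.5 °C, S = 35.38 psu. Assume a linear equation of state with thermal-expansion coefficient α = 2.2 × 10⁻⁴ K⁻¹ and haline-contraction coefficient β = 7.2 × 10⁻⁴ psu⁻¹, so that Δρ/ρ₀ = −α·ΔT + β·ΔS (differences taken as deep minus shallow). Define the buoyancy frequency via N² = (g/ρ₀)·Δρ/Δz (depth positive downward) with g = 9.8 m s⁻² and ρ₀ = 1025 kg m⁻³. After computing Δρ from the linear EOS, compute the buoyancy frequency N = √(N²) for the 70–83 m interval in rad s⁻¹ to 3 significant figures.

0.0402 rad s⁻¹

ΔT = -8.4 K, ΔS = +0.41 psu (deep − shallow).
Δρ/ρ₀ = −αΔT + βΔS = 1.848 × 10⁻³ + 2.952 × 10⁻⁴ = 2.1432 × 10⁻³, so Δρ ≈ 2.197 kg m⁻³.
N² = (g/ρ₀)·Δρ/Δz = g·(Δρ/ρ₀)/Δz = 9.8 × 2.1432 × 10⁻³ / 13 = 1.6156 × 10⁻³ s⁻².
N = √(1.6156 × 10⁻³) = 0.040195 rad s⁻¹ ≈ 0.0402 rad s⁻¹.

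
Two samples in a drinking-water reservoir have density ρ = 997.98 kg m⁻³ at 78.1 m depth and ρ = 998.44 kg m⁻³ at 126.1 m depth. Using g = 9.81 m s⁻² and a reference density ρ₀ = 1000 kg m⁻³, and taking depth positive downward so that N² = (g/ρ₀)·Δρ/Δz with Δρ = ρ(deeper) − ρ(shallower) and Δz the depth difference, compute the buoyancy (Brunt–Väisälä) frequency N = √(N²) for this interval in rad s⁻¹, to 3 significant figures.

Δρ = 998.44 − 997.98 = 0.46 kg m⁻³ over Δz = 126.1 − 78.1 = 48 m.
N² = (9.81/1000) × (0.46/48) = 9.4013 × 10⁻⁵ s⁻².
N = √(9.4013 × 10⁻⁵) = 9.6960 × 10⁻³ rad s⁻¹ ≈ 9.70 × 10⁻³ rad s⁻¹.

9.70 × 10⁻³ rad s⁻¹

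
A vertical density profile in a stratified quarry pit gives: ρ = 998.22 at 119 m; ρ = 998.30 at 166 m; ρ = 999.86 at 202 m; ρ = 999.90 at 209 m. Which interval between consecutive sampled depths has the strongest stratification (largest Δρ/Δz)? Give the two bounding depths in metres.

166–202 m

Compute the density gradient over each adjacent pair:
  119–166 m: Δρ/Δz = 0.08/47 = 1.7 × 10⁻³ kg m⁻⁴
  166–202 m: Δρ/Δz = 1.56/36 = 0.043 kg m⁻⁴
  202–209 m: Δρ/Δz = 0.04/7 = 5.7 × 10⁻³ kg m⁻⁴
The largest gradient is in the 166–202 m interval — the pycnocline.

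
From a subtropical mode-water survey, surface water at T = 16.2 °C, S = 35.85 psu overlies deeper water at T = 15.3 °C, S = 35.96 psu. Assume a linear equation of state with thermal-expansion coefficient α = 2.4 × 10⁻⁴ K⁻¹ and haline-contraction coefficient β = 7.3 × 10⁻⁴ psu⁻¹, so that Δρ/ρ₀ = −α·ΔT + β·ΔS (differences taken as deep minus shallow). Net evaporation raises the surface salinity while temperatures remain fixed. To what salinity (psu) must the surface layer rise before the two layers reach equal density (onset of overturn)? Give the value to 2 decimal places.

Neutral buoyancy requires −α(T_deep − T_surf) + β(S_deep − S_surf′) = 0.
S_surf′ = S_deep − (α/β)·ΔT = 35.96 − (2.4 × 10⁻⁴/7.3 × 10⁻⁴)·(-0.9) = 36.2559 psu.
Increase required: 36.2559 − 35.85 = 0.4059 psu.

36.26 psu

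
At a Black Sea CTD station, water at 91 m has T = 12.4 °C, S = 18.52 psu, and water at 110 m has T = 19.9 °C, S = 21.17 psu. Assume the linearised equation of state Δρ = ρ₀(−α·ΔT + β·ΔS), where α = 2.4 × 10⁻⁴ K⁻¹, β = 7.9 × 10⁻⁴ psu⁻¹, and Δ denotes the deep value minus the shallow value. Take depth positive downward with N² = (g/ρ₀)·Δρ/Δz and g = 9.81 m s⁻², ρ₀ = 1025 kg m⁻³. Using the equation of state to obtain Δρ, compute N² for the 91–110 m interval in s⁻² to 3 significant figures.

ΔT = +7.5 K, ΔS = +2.65 psu (deep − shallow).
Δρ/ρ₀ = −αΔT + βΔS = -1.80 × 10⁻³ + 2.0935 × 10⁻³ = 2.935 × 10⁻⁴, so Δρ ≈ 0.3008 kg m⁻³.
N² = (g/ρ₀)·Δρ/Δz = g·(Δρ/ρ₀)/Δz = 9.81 × 2.935 × 10⁻⁴ / 19 = 1.5154 × 10⁻⁴ s⁻² ≈ 1.52 × 10⁻⁴ s⁻².

1.52 × 10⁻⁴ s⁻²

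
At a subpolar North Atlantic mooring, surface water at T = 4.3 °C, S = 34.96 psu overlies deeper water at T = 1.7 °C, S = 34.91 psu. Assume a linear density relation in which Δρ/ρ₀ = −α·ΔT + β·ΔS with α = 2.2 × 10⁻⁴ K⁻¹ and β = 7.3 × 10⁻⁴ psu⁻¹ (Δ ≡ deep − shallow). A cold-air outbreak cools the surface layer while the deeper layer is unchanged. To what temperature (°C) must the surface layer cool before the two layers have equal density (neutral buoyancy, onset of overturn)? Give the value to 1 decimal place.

1.9 °C

Neutral buoyancy requires Δρ = 0, i.e. −α(T_deep − T_surf′) + β(S_deep − S_surf) = 0.
T_surf′ = T_deep − (β/α)·ΔS = 1.7 − (7.3 × 10⁻⁴/2.2 × 10⁻⁴)·(-0.05) = 1.866 °C.
Cooling required: 4.3 − (1.866) = 2.434 °C.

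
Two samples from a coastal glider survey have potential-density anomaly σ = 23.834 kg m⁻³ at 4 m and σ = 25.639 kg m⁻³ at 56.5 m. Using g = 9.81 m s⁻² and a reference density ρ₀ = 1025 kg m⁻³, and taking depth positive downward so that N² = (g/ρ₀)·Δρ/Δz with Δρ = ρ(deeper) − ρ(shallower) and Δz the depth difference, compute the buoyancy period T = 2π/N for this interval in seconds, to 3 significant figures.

Δρ = 1025.639 − 1023.834 = 1.805 kg m⁻³ over Δz = 56.5 − 4 = 52.5 m.
N² = (9.81/1025) × (1.805/52.5) = 3.2905 × 10⁻⁴ s⁻².
N = √(3.2905 × 10⁻⁴) = 0.018140 rad s⁻¹, so T = 2π/N = 346.37 s ≈ 346 s.

346 s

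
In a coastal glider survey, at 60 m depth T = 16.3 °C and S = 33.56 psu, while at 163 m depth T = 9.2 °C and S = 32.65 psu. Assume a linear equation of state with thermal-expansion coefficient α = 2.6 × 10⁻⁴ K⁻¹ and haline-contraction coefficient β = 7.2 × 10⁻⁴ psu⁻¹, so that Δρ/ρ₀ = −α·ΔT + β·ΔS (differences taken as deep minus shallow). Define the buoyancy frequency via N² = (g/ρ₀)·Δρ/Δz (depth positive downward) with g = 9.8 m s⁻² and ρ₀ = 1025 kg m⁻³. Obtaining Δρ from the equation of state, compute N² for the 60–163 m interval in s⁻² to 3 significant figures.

1.13 × 10⁻⁴ s⁻²

ΔT = -7.1 K, ΔS = -0.91 psu (deep − shallow).
Δρ/ρ₀ = −αΔT + βΔS = 1.846 × 10⁻³ − 6.552 × 10⁻⁴ = 1.1908 × 10⁻³, so Δρ ≈ 1.221 kg m⁻³.
N² = (g/ρ₀)·Δρ/Δz = g·(Δρ/ρ₀)/Δz = 9.8 × 1.1908 × 10⁻³ / 103 = 1.1330 × 10⁻⁴ s⁻² ≈ 1.13 × 10⁻⁴ s⁻².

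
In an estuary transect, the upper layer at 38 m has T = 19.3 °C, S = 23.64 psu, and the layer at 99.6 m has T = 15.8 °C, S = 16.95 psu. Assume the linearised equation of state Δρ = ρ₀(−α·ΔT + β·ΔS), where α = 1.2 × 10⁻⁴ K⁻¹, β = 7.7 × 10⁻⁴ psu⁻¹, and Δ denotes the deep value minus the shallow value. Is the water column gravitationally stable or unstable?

unstable

ΔT = 15.8 − 19.3 = -3.5 K and ΔS = 16.95 − 23.64 = -6.69 psu (deep − shallow).
−αΔT = 4.20 × 10⁻⁴; βΔS = -5.1513 × 10⁻³; sum Δρ/ρ₀ = -4.7313 × 10⁻³.
Δρ/ρ₀ < 0, so Δρ < 0: deeper water is lighter → statically unstable; the column would overturn.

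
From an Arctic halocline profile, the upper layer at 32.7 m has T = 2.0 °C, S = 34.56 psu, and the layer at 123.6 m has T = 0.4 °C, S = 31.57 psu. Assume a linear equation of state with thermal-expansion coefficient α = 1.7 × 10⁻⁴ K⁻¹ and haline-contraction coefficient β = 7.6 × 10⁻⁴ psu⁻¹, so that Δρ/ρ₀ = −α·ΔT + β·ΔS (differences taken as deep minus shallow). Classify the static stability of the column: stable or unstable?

ΔT = 0.4 − 2.0 = -1.6 K and ΔS = 31.57 − 34.56 = -2.99 psu (deep − shallow).
−αΔT = 2.72 × 10⁻⁴; βΔS = -2.2724 × 10⁻³; sum Δρ/ρ₀ = -2.0004 × 10⁻³.
Δρ/ρ₀ < 0, so Δρ < 0: deeper water is lighter → statically unstable; the column would overturn.

unstable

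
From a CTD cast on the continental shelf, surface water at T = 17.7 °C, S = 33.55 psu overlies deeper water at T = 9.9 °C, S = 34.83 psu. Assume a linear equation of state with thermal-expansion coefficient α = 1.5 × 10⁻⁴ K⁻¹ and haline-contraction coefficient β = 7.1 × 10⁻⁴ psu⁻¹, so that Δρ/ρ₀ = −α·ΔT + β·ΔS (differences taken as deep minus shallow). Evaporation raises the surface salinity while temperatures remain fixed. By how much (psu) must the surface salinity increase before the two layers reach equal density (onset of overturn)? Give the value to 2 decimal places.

2.93 psu

Neutral buoyancy requires −α(T_deep − T_surf) + β(S_deep − S_surf′) = 0.
S_surf′ = S_deep − (α/β)·ΔT = 34.83 − (1.5 × 10⁻⁴/7.1 × 10⁻⁴)·(-7.8) = 36.4779 psu.
Increase required: 36.4779 − 33.55 = 2.9279 psu.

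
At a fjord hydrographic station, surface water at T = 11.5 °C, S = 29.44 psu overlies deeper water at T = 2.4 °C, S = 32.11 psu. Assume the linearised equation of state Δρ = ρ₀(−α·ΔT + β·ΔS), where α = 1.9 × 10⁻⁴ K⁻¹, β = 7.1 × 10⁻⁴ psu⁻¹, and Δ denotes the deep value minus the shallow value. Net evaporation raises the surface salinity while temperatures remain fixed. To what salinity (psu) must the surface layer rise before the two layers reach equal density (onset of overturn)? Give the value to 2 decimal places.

Neutral buoyancy requires −α(T_deep − T_surf) + β(S_deep − S_surf′) = 0.
S_surf′ = S_deep − (α/β)·ΔT = 32.11 − (1.9 × 10⁻⁴/7.1 × 10⁻⁴)·(-9.1) = 34.5452 psu.
Increase required: 34.5452 − 29.44 = 5.1052 psu.

34.55 psu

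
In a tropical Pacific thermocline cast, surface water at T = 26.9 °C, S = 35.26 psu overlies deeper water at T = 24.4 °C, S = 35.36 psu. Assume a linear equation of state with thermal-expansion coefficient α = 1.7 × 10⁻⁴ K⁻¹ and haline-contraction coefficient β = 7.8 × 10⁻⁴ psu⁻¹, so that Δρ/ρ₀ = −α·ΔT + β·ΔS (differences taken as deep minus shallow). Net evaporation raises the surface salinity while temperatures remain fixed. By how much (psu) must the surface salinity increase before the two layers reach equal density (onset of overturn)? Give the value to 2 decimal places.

Neutral buoyancy requires −α(T_deep − T_surf) + β(S_deep − S_surf′) = 0.
S_surf′ = S_deep − (α/β)·ΔT = 35.36 − (1.7 × 10⁻⁴/7.8 × 10⁻⁴)·(-2.5) = 35.9049 psu.
Increase required: 35.9049 − 35.26 = 0.6449 psu.

0.64 psu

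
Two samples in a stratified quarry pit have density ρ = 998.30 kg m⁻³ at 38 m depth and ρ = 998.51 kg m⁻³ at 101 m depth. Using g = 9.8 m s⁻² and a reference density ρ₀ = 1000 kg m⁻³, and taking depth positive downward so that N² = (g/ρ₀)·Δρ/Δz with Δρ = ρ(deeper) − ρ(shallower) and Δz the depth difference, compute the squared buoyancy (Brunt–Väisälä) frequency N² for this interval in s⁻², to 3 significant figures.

Δρ = 998.51 − 998.30 = 0.21 kg m⁻³ over Δz = 101 − 38 = 63 m.
N² = (9.8/1000) × (0.21/63) = 3.2667 × 10⁻⁵ s⁻² ≈ 3.27 × 10⁻⁵ s⁻².
A positive N² confirms static stability across the interval.

3.27 × 10⁻⁵ s⁻²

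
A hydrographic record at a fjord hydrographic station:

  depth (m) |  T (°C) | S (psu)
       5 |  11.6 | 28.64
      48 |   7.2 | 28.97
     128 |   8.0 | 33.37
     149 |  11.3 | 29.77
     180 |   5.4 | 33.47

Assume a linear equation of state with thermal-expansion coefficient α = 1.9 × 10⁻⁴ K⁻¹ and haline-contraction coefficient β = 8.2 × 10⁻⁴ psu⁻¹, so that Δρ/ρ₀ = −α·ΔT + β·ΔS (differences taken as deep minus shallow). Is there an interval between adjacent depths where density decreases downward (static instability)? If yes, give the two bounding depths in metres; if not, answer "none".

128–149 m

Evaluate Δρ/ρ₀ = −αΔT + βΔS across each adjacent pair:
  5–48 m: −αΔT+βΔS = −(1.9 × 10⁻⁴)(-4.4)+(8.2 × 10⁻⁴)(+0.33) = 1.1 × 10⁻³ → stable
  48–128 m: −αΔT+βΔS = −(1.9 × 10⁻⁴)(+0.8)+(8.2 × 10⁻⁴)(+4.40) = 3.5 × 10⁻³ → stable
  128–149 m: −αΔT+βΔS = −(1.9 × 10⁻⁴)(+3.3)+(8.2 × 10⁻⁴)(-3.60) = -3.6 × 10⁻³ → UNSTABLE
  149–180 m: −αΔT+βΔS = −(1.9 × 10⁻⁴)(-5.9)+(8.2 × 10⁻⁴)(+3.70) = 4.2 × 10⁻³ → stable
The 128–149 m interval has Δρ < 0: lighter water underlies denser water.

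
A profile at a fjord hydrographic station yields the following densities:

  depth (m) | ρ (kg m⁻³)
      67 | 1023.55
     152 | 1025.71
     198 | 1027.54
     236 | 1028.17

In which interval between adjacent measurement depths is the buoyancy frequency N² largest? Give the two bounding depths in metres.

Compute the density gradient over each adjacent pair:
  67–152 m: Δρ/Δz = 2.16/85 = 0.025 kg m⁻⁴
  152–198 m: Δρ/Δz = 1.83/46 = 0.040 kg m⁻⁴
  198–236 m: Δρ/Δz = 0.63/38 = 0.017 kg m⁻⁴
The largest gradient is in the 152–198 m interval — the pycnocline.

152–198 m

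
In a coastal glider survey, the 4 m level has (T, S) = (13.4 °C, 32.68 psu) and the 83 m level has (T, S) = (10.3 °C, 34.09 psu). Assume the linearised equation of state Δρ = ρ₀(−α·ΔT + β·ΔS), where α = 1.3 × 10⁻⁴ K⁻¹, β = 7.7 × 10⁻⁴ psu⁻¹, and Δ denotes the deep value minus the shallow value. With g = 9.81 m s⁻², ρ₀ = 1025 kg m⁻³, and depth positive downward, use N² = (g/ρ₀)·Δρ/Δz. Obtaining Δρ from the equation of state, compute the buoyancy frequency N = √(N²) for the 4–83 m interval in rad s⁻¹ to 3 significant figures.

ΔT = -3.1 K, ΔS = +1.41 psu (deep − shallow).
Δρ/ρ₀ = −αΔT + βΔS = 4.03 × 10⁻⁴ + 1.0857 × 10⁻³ = 1.4887 × 10⁻³, so Δρ ≈ 1.526 kg m⁻³.
N² = (g/ρ₀)·Δρ/Δz = g·(Δρ/ρ₀)/Δz = 9.81 × 1.4887 × 10⁻³ / 79 = 1.8486 × 10⁻⁴ s⁻².
N = √(1.8486 × 10⁻⁴) = 0.013596 rad s⁻¹ ≈ 0.0136 rad s⁻¹.

0.0136 rad s⁻¹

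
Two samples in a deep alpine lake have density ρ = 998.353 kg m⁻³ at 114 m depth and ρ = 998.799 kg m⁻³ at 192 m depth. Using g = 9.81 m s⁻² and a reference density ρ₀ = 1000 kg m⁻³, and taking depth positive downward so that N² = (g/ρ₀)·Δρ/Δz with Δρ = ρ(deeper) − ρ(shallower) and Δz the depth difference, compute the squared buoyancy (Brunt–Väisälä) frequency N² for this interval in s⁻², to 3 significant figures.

Δρ = 998.799 − 998.353 = 0.446 kg m⁻³ over Δz = 192 − 114 = 78 m.
N² = (9.81/1000) × (0.446/78) = 5.6093 × 10⁻⁵ s⁻² ≈ 5.61 × 10⁻⁵ s⁻².

5.61 × 10⁻⁵ s⁻²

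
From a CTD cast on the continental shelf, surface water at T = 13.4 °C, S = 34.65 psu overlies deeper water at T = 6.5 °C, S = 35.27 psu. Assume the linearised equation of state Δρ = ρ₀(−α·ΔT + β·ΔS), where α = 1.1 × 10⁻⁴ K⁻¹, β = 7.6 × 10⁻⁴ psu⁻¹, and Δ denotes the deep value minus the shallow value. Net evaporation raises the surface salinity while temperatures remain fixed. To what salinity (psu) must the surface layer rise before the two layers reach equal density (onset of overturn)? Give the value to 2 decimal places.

Neutral buoyancy requires −α(T_deep − T_surf) + β(S_deep − S_surf′) = 0.
S_surf′ = S_deep − (α/β)·ΔT = 35.27 − (1.1 × 10⁻⁴/7.6 × 10⁻⁴)·(-6.9) = 36.2687 psu.
Increase required: 36.2687 − 34.65 = 1.6187 psu.

36.27 psu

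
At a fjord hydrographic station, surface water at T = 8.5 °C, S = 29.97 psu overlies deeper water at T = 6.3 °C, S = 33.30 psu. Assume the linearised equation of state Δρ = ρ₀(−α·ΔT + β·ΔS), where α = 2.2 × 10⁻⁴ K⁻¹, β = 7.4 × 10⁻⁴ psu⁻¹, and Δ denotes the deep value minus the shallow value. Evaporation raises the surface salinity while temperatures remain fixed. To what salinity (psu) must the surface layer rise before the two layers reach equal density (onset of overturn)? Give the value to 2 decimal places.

33.95 psu

Neutral buoyancy requires −α(T_deep − T_surf) + β(S_deep − S_surf′) = 0.
S_surf′ = S_deep − (α/β)·ΔT = 33.30 − (2.2 × 10⁻⁴/7.4 × 10⁻⁴)·(-2.2) = 33.9541 psu.
Increase required: 33.9541 − 29.97 = 3.9841 psu.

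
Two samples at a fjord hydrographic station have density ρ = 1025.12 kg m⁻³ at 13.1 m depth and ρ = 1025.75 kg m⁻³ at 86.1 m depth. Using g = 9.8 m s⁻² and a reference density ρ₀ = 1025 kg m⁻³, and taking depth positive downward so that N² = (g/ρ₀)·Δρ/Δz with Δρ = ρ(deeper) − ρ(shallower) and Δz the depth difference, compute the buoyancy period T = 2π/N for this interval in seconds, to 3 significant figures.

Δρ = 1025.75 − 1025.12 = 0.63 kg m⁻³ over Δz = 86.1 − 13.1 = 73 m.
N² = (9.8/1025) × (0.63/73) = 8.2513 × 10⁻⁵ s⁻².
N = √(8.2513 × 10⁻⁵) = 9.0837 × 10⁻³ rad s⁻¹, so T = 2π/N = 691.70 s ≈ 692 s.

692 s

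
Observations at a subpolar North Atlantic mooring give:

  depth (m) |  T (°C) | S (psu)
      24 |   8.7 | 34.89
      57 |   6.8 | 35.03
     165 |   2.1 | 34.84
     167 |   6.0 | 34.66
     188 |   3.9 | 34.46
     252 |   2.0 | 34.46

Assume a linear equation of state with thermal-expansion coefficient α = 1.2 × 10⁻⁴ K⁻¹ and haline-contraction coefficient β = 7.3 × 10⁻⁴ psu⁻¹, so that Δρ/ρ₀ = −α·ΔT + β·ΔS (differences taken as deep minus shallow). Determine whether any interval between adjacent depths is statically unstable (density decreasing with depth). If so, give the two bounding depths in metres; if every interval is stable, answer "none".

Evaluate Δρ/ρ₀ = −αΔT + βΔS across each adjacent pair:
  24–57 m: −αΔT+βΔS = −(1.2 × 10⁻⁴)(-1.9)+(7.3 × 10⁻⁴)(+0.14) = 3.3 × 10⁻⁴ → stable
  57–165 m: −αΔT+βΔS = −(1.2 × 10⁻⁴)(-4.7)+(7.3 × 10⁻⁴)(-0.19) = 4.3 × 10⁻⁴ → stable
  165–167 m: −αΔT+βΔS = −(1.2 × 10⁻⁴)(+3.9)+(7.3 × 10⁻⁴)(-0.18) = -6.0 × 10⁻⁴ → UNSTABLE
  167–188 m: −αΔT+βΔS = −(1.2 × 10⁻⁴)(-2.1)+(7.3 × 10⁻⁴)(-0.20) = 1.1 × 10⁻⁴ → stable
  188–252 m: −αΔT+βΔS = −(1.2 × 10⁻⁴)(-1.9)+(7.3 × 10⁻⁴)(+0.00) = 2.3 × 10⁻⁴ → stable
The 165–167 m interval has Δρ < 0: lighter water underlies denser water.

165–167 m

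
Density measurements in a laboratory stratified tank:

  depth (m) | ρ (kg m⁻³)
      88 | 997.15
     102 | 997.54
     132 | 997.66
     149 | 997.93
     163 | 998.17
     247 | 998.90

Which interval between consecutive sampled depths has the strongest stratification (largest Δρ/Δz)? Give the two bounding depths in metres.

88–102 m

Compute the density gradient over each adjacent pair:
  88–102 m: Δρ/Δz = 0.39/14 = 0.028 kg m⁻⁴
  102–132 m: Δρ/Δz = 0.12/30 = 4.0 × 10⁻³ kg m⁻⁴
  132–149 m: Δρ/Δz = 0.27/17 = 0.016 kg m⁻⁴
  149–163 m: Δρ/Δz = 0.24/14 = 0.017 kg m⁻⁴
  163–247 m: Δρ/Δz = 0.73/84 = 8.7 × 10⁻³ kg m⁻⁴
The largest gradient is in the 88–102 m interval — the pycnocline.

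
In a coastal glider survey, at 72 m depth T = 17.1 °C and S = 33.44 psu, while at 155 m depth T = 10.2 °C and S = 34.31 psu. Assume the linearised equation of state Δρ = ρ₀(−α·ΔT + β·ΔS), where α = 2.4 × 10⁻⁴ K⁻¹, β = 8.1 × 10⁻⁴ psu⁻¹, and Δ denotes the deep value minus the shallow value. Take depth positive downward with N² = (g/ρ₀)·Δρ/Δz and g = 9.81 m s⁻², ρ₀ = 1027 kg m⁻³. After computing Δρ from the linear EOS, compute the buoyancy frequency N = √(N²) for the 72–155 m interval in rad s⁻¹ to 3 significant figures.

0.0167 rad s⁻¹

ΔT = -6.9 K, ΔS = +0.87 psu (deep − shallow).
Δρ/ρ₀ = −αΔT + βΔS = 1.656 × 10⁻³ + 7.047 × 10⁻⁴ = 2.3607 × 10⁻³, so Δρ ≈ 2.424 kg m⁻³.
N² = (g/ρ₀)·Δρ/Δz = g·(Δρ/ρ₀)/Δz = 9.81 × 2.3607 × 10⁻³ / 83 = 2.7902 × 10⁻⁴ s⁻².
N = √(2.7902 × 10⁻⁴) = 0.016704 rad s⁻¹ ≈ 0.0167 rad s⁻¹.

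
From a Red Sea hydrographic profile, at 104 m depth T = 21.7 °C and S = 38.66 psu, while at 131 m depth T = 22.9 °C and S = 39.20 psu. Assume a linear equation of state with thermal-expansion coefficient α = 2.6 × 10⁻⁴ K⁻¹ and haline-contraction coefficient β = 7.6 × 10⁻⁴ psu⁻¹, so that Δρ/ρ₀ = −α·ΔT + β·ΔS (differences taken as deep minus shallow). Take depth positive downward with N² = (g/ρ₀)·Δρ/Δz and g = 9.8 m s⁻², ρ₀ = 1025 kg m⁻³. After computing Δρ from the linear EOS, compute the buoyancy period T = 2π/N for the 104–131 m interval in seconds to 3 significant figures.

ΔT = +1.2 K, ΔS = +0.54 psu (deep − shallow).
Δρ/ρ₀ = −αΔT + βΔS = -3.12 × 10⁻⁴ + 4.104 × 10⁻⁴ = 9.84 × 10⁻⁵, so Δρ ≈ 0.1009 kg m⁻³.
N² = (g/ρ₀)·Δρ/Δz = g·(Δρ/ρ₀)/Δz = 9.8 × 9.84 × 10⁻⁵ / 27 = 3.5716 × 10⁻⁵ s⁻².
N = √(3.5716 × 10⁻⁵) = 5.9763 × 10⁻³ rad s⁻¹ → T = 2π/N = 1.0514 × 10³ s ≈ 1.05 × 10³ s.

1.05 × 10³ s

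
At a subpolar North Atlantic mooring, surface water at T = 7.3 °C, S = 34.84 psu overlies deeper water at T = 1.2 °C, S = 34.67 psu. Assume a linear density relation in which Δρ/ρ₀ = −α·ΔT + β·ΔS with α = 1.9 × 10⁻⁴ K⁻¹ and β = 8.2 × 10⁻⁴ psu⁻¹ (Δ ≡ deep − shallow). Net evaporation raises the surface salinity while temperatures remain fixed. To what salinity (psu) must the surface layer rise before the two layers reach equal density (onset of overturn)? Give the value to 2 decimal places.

Neutral buoyancy requires −α(T_deep − T_surf) + β(S_deep − S_surf′) = 0.
S_surf′ = S_deep − (α/β)·ΔT = 34.67 − (1.9 × 10⁻⁴/8.2 × 10⁻⁴)·(-6.1) = 36.0834 psu.
Increase required: 36.0834 − 34.84 = 1.2434 psu.

36.08 psu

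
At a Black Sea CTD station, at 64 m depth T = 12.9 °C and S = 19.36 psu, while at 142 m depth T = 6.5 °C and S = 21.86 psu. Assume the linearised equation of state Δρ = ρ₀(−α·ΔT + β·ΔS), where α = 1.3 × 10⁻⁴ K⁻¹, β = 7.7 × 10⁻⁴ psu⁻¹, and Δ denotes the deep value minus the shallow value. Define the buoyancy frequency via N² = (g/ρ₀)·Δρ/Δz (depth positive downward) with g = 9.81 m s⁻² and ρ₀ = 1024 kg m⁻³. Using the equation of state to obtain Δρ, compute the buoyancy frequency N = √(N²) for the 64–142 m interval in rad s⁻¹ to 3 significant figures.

0.0186 rad s⁻¹

ΔT = -6.4 K, ΔS = +2.50 psu (deep − shallow).
Δρ/ρ₀ = −αΔT + βΔS = 8.32 × 10⁻⁴ + 1.925 × 10⁻³ = 2.757 × 10⁻³, so Δρ ≈ 2.823 kg m⁻³.
N² = (g/ρ₀)·Δρ/Δz = g·(Δρ/ρ₀)/Δz = 9.81 × 2.757 × 10⁻³ / 78 = 3.4675 × 10⁻⁴ s⁻².
N = √(3.4675 × 10⁻⁴) = 0.018621 rad s⁻¹ ≈ 0.0186 rad s⁻¹.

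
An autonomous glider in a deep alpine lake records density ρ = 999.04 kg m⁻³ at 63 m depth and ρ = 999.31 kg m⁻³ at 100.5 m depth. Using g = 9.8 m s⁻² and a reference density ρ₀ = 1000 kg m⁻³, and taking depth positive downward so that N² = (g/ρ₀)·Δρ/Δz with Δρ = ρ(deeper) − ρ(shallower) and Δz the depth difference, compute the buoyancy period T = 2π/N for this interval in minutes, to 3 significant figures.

Δρ = 999.31 − 999.04 = 0.27 kg m⁻³ over Δz = 100.5 − 63 = 37.5 m.
N² = (9.8/1000) × (0.27/37.5) = 7.0560 × 10⁻⁵ s⁻².
N = √(7.0560 × 10⁻⁵) = 8.4000 × 10⁻³ rad s⁻¹, so T = 2π/N = 748.00 s = 12.467 min ≈ 12.5 min.

12.5 min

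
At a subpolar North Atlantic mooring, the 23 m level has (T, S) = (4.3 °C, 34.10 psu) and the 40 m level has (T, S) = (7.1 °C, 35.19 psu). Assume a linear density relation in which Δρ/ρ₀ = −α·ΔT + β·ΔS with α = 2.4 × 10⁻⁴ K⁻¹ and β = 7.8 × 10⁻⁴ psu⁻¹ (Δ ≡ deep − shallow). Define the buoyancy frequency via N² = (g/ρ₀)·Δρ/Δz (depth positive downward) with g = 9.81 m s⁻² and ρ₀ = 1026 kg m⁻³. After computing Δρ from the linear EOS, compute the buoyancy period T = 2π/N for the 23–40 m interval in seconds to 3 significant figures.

620 s

ΔT = +2.8 K, ΔS = +1.09 psu (deep − shallow).
Δρ/ρ₀ = −αΔT + βΔS = -6.72 × 10⁻⁴ + 8.502 × 10⁻⁴ = 1.782 × 10⁻⁴, so Δρ ≈ 0.1828 kg m⁻³.
N² = (g/ρ₀)·Δρ/Δz = g·(Δρ/ρ₀)/Δz = 9.81 × 1.782 × 10⁻⁴ / 17 = 1.0283 × 10⁻⁴ s⁻².
N = √(1.0283 × 10⁻⁴) = 0.010141 rad s⁻¹ → T = 2π/N = 619.58 s ≈ 620 s.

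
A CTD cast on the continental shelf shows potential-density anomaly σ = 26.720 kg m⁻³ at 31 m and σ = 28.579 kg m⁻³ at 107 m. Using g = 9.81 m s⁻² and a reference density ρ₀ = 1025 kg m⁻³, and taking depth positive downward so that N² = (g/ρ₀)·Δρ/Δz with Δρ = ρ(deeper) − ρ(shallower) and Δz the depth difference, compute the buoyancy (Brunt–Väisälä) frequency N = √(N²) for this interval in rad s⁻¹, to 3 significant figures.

0.0153 rad s⁻¹

Δρ = 1028.579 − 1026.720 = 1.859 kg m⁻³ over Δz = 107 − 31 = 76 m.
N² = (9.81/1025) × (1.859/76) = 2.3411 × 10⁻⁴ s⁻².
N = √(2.3411 × 10⁻⁴) = 0.015301 rad s⁻¹ ≈ 0.0153 rad s⁻¹.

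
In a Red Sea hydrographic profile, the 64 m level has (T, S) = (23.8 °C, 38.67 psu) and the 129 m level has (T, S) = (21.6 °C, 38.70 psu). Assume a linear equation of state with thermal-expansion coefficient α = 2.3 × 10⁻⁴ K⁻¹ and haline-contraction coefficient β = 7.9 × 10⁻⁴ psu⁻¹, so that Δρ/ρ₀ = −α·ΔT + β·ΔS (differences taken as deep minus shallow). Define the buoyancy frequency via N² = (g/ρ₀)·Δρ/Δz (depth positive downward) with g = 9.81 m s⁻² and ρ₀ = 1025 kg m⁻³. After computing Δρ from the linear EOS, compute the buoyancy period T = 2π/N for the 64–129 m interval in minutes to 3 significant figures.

11.7 min

ΔT = -2.2 K, ΔS = +0.03 psu (deep − shallow).
Δρ/ρ₀ = −αΔT + βΔS = 5.06 × 10⁻⁴ + 2.37 × 10⁻⁵ = 5.297 × 10⁻⁴, so Δρ ≈ 0.5429 kg m⁻³.
N² = (g/ρ₀)·Δρ/Δz = g·(Δρ/ρ₀)/Δz = 9.81 × 5.297 × 10⁻⁴ / 65 = 7.9944 × 10⁻⁵ s⁻².
N = √(7.9944 × 10⁻⁵) = 8.9411 × 10⁻³ rad s⁻¹ → T = 2π/N = 702.73 s = 11.712 min ≈ 11.7 min.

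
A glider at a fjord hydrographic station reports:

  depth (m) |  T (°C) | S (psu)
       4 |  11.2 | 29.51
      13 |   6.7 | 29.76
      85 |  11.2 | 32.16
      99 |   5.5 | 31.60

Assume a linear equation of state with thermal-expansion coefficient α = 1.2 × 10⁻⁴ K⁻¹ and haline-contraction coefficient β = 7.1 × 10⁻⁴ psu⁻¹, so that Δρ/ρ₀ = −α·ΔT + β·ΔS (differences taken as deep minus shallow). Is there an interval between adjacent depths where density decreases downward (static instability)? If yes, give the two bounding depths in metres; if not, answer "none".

none

Evaluate Δρ/ρ₀ = −αΔT + βΔS across each adjacent pair:
  4–13 m: −αΔT+βΔS = −(1.2 × 10⁻⁴)(-4.5)+(7.1 × 10⁻⁴)(+0.25) = 7.2 × 10⁻⁴ → stable
  13–85 m: −αΔT+βΔS = −(1.2 × 10⁻⁴)(+4.5)+(7.1 × 10⁻⁴)(+2.40) = 1.2 × 10⁻³ → stable
  85–99 m: −αΔT+βΔS = −(1.2 × 10⁻⁴)(-5.7)+(7.1 × 10⁻⁴)(-0.56) = 2.9 × 10⁻⁴ → stable
Every interval has Δρ > 0: the column is stably stratified throughout.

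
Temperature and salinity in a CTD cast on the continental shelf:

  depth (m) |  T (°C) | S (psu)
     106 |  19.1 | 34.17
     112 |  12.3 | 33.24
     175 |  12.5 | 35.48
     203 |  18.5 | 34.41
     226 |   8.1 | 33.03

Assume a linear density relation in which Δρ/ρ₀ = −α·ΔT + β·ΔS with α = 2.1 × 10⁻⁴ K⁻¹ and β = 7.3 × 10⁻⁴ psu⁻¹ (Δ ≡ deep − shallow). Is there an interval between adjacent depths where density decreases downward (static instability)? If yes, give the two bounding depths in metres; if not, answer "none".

Evaluate Δρ/ρ₀ = −αΔT + βΔS across each adjacent pair:
  106–112 m: −αΔT+βΔS = −(2.1 × 10⁻⁴)(-6.8)+(7.3 × 10⁻⁴)(-0.93) = 7.5 × 10⁻⁴ → stable
  112–175 m: −αΔT+βΔS = −(2.1 × 10⁻⁴)(+0.2)+(7.3 × 10⁻⁴)(+2.24) = 1.6 × 10⁻³ → stable
  175–203 m: −αΔT+βΔS = −(2.1 × 10⁻⁴)(+6.0)+(7.3 × 10⁻⁴)(-1.07) = -2.0 × 10⁻³ → UNSTABLE
  203–226 m: −αΔT+βΔS = −(2.1 × 10⁻⁴)(-10.4)+(7.3 × 10⁻⁴)(-1.38) = 1.2 × 10⁻³ → stable
The 175–203 m interval has Δρ < 0: lighter water underlies denser water.

175–203 m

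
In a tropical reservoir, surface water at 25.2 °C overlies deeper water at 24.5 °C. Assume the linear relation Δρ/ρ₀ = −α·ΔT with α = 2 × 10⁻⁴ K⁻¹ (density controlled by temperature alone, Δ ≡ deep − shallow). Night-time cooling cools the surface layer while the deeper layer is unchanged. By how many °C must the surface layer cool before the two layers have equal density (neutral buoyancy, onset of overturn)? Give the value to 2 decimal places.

0.70 °C

With temperature the only control, equal density requires T_surf′ = T_deep.
T_surf′ = 24.5 °C.
Cooling required: 25.2 − 24.5 = 0.70 °C.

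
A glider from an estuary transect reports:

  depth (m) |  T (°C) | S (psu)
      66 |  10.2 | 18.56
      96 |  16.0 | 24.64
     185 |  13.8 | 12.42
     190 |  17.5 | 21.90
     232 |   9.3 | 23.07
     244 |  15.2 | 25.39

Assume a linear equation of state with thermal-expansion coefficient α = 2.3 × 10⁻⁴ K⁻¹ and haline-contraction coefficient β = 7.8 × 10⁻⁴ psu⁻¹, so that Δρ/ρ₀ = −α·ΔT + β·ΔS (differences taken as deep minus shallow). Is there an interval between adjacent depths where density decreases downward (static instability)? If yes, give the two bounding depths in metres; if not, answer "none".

Evaluate Δρ/ρ₀ = −αΔT + βΔS across each adjacent pair:
  66–96 m: −αΔT+βΔS = −(2.3 × 10⁻⁴)(+5.8)+(7.8 × 10⁻⁴)(+6.08) = 3.4 × 10⁻³ → stable
  96–185 m: −αΔT+βΔS = −(2.3 × 10⁻⁴)(-2.2)+(7.8 × 10⁻⁴)(-12.22) = -9.0 × 10⁻³ → UNSTABLE
  185–190 m: −αΔT+βΔS = −(2.3 × 10⁻⁴)(+3.7)+(7.8 × 10⁻⁴)(+9.48) = 6.5 × 10⁻³ → stable
  190–232 m: −αΔT+βΔS = −(2.3 × 10⁻⁴)(-8.2)+(7.8 × 10⁻⁴)(+1.17) = 2.8 × 10⁻³ → stable
  232–244 m: −αΔT+βΔS = −(2.3 × 10⁻⁴)(+5.9)+(7.8 × 10⁻⁴)(+2.32) = 4.5 × 10⁻⁴ → stable
The 96–185 m interval has Δρ < 0: lighter water underlies denser water.

96–185 m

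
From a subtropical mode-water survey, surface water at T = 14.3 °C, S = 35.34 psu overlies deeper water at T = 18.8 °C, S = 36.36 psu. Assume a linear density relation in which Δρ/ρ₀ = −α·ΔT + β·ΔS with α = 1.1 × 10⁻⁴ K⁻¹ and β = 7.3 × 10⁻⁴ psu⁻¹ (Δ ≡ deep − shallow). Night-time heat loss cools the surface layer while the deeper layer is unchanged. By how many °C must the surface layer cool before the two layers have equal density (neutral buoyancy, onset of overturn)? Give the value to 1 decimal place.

2.3 °C

Neutral buoyancy requires Δρ = 0, i.e. −α(T_deep − T_surf′) + β(S_deep − S_surf) = 0.
T_surf′ = T_deep − (β/α)·ΔS = 18.8 − (7.3 × 10⁻⁴/1.1 × 10⁻⁴)·(+1.02) = 12.031 °C.
Cooling required: 14.3 − (12.031) = 2.269 °C.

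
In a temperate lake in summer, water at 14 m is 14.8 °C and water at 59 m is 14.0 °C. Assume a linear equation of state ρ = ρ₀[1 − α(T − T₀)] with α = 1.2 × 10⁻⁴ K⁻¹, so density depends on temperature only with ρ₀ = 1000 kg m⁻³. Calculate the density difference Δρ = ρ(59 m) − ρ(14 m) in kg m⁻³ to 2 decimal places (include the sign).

+0.10 kg m⁻³

ΔT = -0.8 K, Δρ/ρ₀ = −αΔT = 9.60 × 10⁻⁵.
Δρ = 1000 × (9.60 × 10⁻⁵) = +0.10 kg m⁻³.
Positive Δρ: denser below, stable.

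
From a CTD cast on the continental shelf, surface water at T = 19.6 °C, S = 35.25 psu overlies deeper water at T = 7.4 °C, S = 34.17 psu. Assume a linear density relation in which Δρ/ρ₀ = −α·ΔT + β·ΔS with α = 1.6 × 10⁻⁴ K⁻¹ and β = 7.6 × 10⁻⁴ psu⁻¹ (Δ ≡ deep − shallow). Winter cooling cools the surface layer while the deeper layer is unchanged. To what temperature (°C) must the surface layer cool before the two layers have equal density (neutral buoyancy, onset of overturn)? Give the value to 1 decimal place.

12.5 °C

Neutral buoyancy requires Δρ = 0, i.e. −α(T_deep − T_surf′) + β(S_deep − S_surf) = 0.
T_surf′ = T_deep − (β/α)·ΔS = 7.4 − (7.6 × 10⁻⁴/1.6 × 10⁻⁴)·(-1.08) = 12.530 °C.
Cooling required: 19.6 − (12.530) = 7.070 °C.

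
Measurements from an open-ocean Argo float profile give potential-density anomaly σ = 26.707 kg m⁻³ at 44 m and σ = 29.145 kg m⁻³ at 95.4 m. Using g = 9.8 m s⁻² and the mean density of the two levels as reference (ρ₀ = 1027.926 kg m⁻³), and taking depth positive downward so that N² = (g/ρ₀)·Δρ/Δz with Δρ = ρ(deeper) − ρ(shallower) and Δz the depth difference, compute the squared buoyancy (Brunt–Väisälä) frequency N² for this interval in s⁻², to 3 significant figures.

Δρ = 1029.145 − 1026.707 = 2.438 kg m⁻³ over Δz = 95.4 − 44 = 51.4 m.
N² = (9.8/1027.926) × (2.438/51.4) = 4.5220 × 10⁻⁴ s⁻² ≈ 4.52 × 10⁻⁴ s⁻².
A positive N² confirms static stability across the interval.

4.52 × 10⁻⁴ s⁻²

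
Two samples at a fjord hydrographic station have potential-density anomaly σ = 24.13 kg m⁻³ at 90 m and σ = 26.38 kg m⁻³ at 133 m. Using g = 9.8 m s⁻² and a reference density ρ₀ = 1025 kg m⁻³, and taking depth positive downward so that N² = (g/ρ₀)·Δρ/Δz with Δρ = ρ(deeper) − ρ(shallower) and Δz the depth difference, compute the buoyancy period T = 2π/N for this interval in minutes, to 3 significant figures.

4.68 min

Δρ = 1026.38 − 1024.13 = 2.25 kg m⁻³ over Δz = 133 − 90 = 43 m.
N² = (9.8/1025) × (2.25/43) = 5.0028 × 10⁻⁴ s⁻².
N = √(5.0028 × 10⁻⁴) = 0.022367 rad s⁻¹, so T = 2π/N = 280.91 s = 4.6818 min ≈ 4.68 min.
Since Δρ > 0 the layer is stably stratified.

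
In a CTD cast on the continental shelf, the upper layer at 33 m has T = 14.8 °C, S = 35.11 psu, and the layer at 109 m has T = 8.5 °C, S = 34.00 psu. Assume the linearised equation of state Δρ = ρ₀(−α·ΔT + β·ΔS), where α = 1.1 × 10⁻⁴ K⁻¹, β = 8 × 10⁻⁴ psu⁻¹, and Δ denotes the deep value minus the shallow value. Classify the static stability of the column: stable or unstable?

unstable

ΔT = 8.5 − 14.8 = -6.3 K and ΔS = 34.00 − 35.11 = -1.11 psu (deep − shallow).
−αΔT = 6.93 × 10⁻⁴; βΔS = -8.88 × 10⁻⁴; sum Δρ/ρ₀ = -1.95 × 10⁻⁴.
Δρ/ρ₀ < 0, so Δρ < 0: deeper water is lighter → statically unstable; the column would overturn.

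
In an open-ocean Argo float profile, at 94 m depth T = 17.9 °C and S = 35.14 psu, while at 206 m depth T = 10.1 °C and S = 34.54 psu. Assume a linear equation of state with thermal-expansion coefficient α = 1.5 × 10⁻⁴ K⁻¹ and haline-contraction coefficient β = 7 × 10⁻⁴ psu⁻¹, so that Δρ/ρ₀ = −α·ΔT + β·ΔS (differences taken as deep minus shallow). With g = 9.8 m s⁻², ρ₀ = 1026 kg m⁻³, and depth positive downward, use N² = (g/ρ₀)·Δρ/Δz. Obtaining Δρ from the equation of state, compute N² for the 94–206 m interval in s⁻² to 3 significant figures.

ΔT = -7.8 K, ΔS = -0.60 psu (deep − shallow).
Δρ/ρ₀ = −αΔT + βΔS = 1.17 × 10⁻³ − 4.20 × 10⁻⁴ = 7.50 × 10⁻⁴, so Δρ ≈ 0.7695 kg m⁻³.
N² = (g/ρ₀)·Δρ/Δz = g·(Δρ/ρ₀)/Δz = 9.8 × 7.50 × 10⁻⁴ / 112 = 6.5625 × 10⁻⁵ s⁻² ≈ 6.56 × 10⁻⁵ s⁻².

6.56 × 10⁻⁵ s⁻²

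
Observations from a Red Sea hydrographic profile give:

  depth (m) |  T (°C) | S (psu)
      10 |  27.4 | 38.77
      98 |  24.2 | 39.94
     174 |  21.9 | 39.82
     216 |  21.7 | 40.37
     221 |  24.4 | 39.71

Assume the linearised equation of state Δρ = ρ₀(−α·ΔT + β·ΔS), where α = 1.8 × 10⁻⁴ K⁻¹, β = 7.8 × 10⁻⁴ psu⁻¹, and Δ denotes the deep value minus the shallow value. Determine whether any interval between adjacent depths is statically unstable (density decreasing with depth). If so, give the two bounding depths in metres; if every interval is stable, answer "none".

216–221 m

Evaluate Δρ/ρ₀ = −αΔT + βΔS across each adjacent pair:
  10–98 m: −αΔT+βΔS = −(1.8 × 10⁻⁴)(-3.2)+(7.8 × 10⁻⁴)(+1.17) = 1.5 × 10⁻³ → stable
  98–174 m: −αΔT+βΔS = −(1.8 × 10⁻⁴)(-2.3)+(7.8 × 10⁻⁴)(-0.12) = 3.2 × 10⁻⁴ → stable
  174–216 m: −αΔT+βΔS = −(1.8 × 10⁻⁴)(-0.2)+(7.8 × 10⁻⁴)(+0.55) = 4.7 × 10⁻⁴ → stable
  216–221 m: −αΔT+βΔS = −(1.8 × 10⁻⁴)(+2.7)+(7.8 × 10⁻⁴)(-0.66) = -1.0 × 10⁻³ → UNSTABLE
The 216–221 m interval has Δρ < 0: lighter water underlies denser water.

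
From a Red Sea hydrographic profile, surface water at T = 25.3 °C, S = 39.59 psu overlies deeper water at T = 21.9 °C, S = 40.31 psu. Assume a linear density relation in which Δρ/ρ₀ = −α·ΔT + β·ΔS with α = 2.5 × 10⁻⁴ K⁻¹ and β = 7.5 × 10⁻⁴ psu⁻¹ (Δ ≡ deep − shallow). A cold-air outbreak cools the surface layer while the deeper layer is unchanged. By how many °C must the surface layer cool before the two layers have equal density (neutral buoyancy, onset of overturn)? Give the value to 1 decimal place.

5.6 °C

Neutral buoyancy requires Δρ = 0, i.e. −α(T_deep − T_surf′) + β(S_deep − S_surf) = 0.
T_surf′ = T_deep − (β/α)·ΔS = 21.9 − (7.5 × 10⁻⁴/2.5 × 10⁻⁴)·(+0.72) = 19.740 °C.
Cooling required: 25.3 − (19.740) = 5.560 °C.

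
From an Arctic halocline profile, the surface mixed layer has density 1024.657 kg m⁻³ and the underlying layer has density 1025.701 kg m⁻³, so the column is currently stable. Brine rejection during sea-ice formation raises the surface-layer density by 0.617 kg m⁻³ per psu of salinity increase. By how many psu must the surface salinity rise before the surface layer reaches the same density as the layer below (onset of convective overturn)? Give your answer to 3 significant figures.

Density deficit of the surface layer: 1025.701 − 1024.657 = 1.044 kg m⁻³.
Required change = 1.044 / 0.617 = 1.69 psu.

1.69 psu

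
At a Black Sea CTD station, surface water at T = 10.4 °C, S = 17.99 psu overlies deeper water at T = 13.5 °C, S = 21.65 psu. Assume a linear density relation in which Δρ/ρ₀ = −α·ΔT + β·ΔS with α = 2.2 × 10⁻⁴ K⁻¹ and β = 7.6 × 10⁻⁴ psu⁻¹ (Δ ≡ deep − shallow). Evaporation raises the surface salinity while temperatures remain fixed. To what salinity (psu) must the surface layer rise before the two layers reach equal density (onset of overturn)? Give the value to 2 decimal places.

20.75 psu

Neutral buoyancy requires −α(T_deep − T_surf) + β(S_deep − S_surf′) = 0.
S_surf′ = S_deep − (α/β)·ΔT = 21.65 − (2.2 × 10⁻⁴/7.6 × 10⁻⁴)·(+3.1) = 20.7526 psu.
Increase required: 20.7526 − 17.99 = 2.7626 psu.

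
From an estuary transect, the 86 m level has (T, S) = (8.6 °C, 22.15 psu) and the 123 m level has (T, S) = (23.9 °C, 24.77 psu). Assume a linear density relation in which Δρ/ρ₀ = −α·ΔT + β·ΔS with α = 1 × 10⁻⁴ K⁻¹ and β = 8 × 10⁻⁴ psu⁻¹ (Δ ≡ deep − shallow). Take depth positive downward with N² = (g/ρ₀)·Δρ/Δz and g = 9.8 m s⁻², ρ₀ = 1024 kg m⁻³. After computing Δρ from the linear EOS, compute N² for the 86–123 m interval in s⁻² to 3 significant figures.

1.50 × 10⁻⁴ s⁻²

ΔT = +15.3 K, ΔS = +2.62 psu (deep − shallow).
Δρ/ρ₀ = −αΔT + βΔS = -1.53 × 10⁻³ + 2.096 × 10⁻³ = 5.66 × 10⁻⁴, so Δρ ≈ 0.5796 kg m⁻³.
N² = (g/ρ₀)·Δρ/Δz = g·(Δρ/ρ₀)/Δz = 9.8 × 5.66 × 10⁻⁴ / 37 = 1.4991 × 10⁻⁴ s⁻² ≈ 1.50 × 10⁻⁴ s⁻².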